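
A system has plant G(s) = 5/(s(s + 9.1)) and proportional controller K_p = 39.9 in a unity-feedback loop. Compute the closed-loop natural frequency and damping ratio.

ω_n = 14.1 rad/s, ζ = 0.322

With unity feedback the closed-loop characteristic equation is s² + 9.1s + 39.9·5 = s² + 9.1s + 199.5 = 0.
So ω_n² = 199.5 ⇒ ω_n = 14.12 rad/s, and ζ = 9.1/(2ω_n) = 0.322.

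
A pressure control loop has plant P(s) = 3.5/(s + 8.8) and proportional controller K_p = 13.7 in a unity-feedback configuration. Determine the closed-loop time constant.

τ = 0.0176 s

Closed-loop transfer function: T(s) = K_p·P(s)/(1 + K_p·P(s)) = 47.95/(s + 8.8 + 47.95) = 47.95/(s + 56.75).
Time constant τ = 1/56.75 = 0.0176 s.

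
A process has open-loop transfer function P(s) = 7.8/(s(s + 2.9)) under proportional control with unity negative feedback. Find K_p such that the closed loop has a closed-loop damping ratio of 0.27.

Closed-loop characteristic equation: s² + 2.9s + K_p·7.8 = 0.
So ω_n = √(7.8K_p) and 2ζω_n = 2.9, giving ζ = 2.9/(2√(7.8K_p)).
Setting ζ = 0.27: √(7.8K_p) = 2.9/(2·0.27) = 5.37, so K_p = 28.84/7.8 = 3.7.

K_p = 3.7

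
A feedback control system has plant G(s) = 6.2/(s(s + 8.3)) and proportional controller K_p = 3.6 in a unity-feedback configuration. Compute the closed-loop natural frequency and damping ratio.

The closed-loop denominator is s(s+8.3) + 3.6·6.2 = s² + 8.3s + 22.32.
So ω_n² = 22.32 ⇒ ω_n = 4.724 rad/s, and ζ = 8.3/(2ω_n) = 0.878.

ω_n = 4.72 rad/s, ζ = 0.878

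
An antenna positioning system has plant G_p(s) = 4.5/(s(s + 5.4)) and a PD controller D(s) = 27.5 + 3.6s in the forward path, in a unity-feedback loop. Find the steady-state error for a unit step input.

0

The open loop D(s)G_p(s) has a pole at the origin (type 1), so the static position error constant is infinite and e_ss = 1/(1+∞) = 0.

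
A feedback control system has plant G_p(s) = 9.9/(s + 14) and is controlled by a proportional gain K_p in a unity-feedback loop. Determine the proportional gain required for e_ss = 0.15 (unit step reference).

K_p = 8.01

The loop is type 0, so e_ss(step) = 1/(1 + K_pos) with K_pos = K_p·G_p(0).
G_p(0) = 0.7071. Require 1/(1 + K_p·0.7071) = 0.15, so 1 + 0.7071·K_p = 6.667.
K_p = (6.667 − 1)/0.7071 = 8.01.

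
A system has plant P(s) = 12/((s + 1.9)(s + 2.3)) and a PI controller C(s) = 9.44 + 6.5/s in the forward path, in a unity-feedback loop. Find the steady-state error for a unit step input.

The open loop C(s)P(s) has a pole at the origin (type 1), so the static position error constant is infinite and e_ss = 1/(1+∞) = 0.

0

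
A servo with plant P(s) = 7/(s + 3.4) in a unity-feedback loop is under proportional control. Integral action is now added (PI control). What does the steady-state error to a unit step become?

0

The integrator makes K_pos = lim_{s→0} C(s)G(s) infinite, so e_ss = 1/(1+K_pos) = 0.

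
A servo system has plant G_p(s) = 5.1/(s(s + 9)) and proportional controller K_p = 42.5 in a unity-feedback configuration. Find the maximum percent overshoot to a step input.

From 1 + K_pG_p(s) = 0: s² + 9s + 216.7 = 0 ⇒ ω_n = 14.72, ζ = 0.3057.
%OS = 100·exp(−πζ/√(1−ζ²)) = 100·exp(−π·0.3057/√0.9066) = 36.5%.

36.5%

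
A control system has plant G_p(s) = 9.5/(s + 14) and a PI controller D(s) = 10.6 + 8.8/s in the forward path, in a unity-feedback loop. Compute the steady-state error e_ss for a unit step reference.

The open loop D(s)G_p(s) has a pole at the origin (type 1), so the static position error constant is infinite and e_ss = 1/(1+∞) = 0.

0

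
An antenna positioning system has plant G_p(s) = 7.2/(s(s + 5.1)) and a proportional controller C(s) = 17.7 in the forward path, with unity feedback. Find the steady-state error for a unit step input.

0

The open loop C(s)G_p(s) has a pole at the origin (type 1), so the static position error constant is infinite and e_ss = 1/(1+∞) = 0.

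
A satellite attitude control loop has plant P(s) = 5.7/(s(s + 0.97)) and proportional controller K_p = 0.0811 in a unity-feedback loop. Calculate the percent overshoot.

4.09%

From 1 + K_pP(s) = 0: s² + 0.97s + 0.4623 = 0 ⇒ ω_n = 0.6799, ζ = 0.7133.
%OS = 100·exp(−πζ/√(1−ζ²)) = 100·exp(−π·0.7133/√0.4912) = 4.09%.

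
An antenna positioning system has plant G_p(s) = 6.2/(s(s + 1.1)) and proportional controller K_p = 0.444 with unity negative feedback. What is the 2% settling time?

T_s ≈ 7.27 s

The closed-loop denominator s² + 1.1s + 2.753 gives ω_n = √2.753 = 1.659 and ζ = 1.1/(2ω_n) = 0.3315.
2% settling time T_s ≈ 4/(ζω_n) = 4/0.55 = 7.27 s.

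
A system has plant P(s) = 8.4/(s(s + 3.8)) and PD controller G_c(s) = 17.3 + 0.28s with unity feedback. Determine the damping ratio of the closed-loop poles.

ζ = 0.255

Forward path: (17.3 + 0.28s)·8.4/(s(s+3.8)). The closed-loop characteristic equation is s² + (3.8 + 8.4·0.28)s + 8.4·17.3 = 0.
That is s² + 6.152s + 145.3 = 0, so ω_n = 12.05 rad/s and ζ = 6.152/(2·12.05) = 0.2552.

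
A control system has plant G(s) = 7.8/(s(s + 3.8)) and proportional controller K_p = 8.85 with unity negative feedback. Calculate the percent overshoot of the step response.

From 1 + K_pG(s) = 0: s² + 3.8s + 69.03 = 0 ⇒ ω_n = 8.308, ζ = 0.2287.
%OS = 100·exp(−πζ/√(1−ζ²)) = 100·exp(−π·0.2287/√0.9477) = 47.8%.

47.8%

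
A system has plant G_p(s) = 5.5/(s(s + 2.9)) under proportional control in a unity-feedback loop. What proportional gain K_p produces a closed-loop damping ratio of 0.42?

Closed-loop characteristic equation: s² + 2.9s + K_p·5.5 = 0.
So ω_n = √(5.5K_p) and 2ζω_n = 2.9, giving ζ = 2.9/(2√(5.5K_p)).
Setting ζ = 0.42: √(5.5K_p) = 2.9/(2·0.42) = 3.452, so K_p = 11.92/5.5 = 2.17.

K_p = 2.17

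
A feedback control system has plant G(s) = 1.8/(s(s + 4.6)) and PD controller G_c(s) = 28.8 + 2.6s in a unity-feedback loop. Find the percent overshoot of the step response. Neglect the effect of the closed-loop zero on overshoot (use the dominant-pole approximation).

7.08%

Forward path: (28.8 + 2.6s)·1.8/(s(s+4.6)). The closed-loop characteristic equation is s² + (4.6 + 1.8·2.6)s + 1.8·28.8 = 0.
That is s² + 9.28s + 51.84 = 0, so ω_n = 7.2 rad/s and ζ = 9.28/(2·7.2) = 0.6444.
%OS = 100·exp(−πζ/√(1−ζ²)) = 7.08%.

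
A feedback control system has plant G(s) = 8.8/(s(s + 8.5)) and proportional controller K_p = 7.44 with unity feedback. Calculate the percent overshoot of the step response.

The closed-loop denominator s² + 8.5s + 65.47 gives ω_n = √65.47 = 8.091 and ζ = 8.5/(2ω_n) = 0.5252.
%OS = 100·exp(−πζ/√(1−ζ²)) = 100·exp(−π·0.5252/√0.7241) = 14.4%.

14.4%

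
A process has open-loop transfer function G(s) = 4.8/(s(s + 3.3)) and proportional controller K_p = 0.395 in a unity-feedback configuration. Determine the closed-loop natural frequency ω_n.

1 + K_p·G(s) = 0 gives s² + 3.3s + 1.896 = 0.
Matching s² + 2ζω_n s + ω_n²: ω_n = √1.896 = 1.377 rad/s and 2ζω_n = 3.3, so ζ = 3.3/(2·1.377) = 1.2.

ω_n = 1.38 rad/s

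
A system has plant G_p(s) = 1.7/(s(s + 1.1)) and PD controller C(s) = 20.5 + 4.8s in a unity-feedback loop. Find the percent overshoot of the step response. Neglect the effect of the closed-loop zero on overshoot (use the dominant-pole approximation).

Forward path: (20.5 + 4.8s)·1.7/(s(s+1.1)). The closed-loop characteristic equation is s² + (1.1 + 1.7·4.8)s + 1.7·20.5 = 0.
That is s² + 9.26s + 34.85 = 0, so ω_n = 5.903 rad/s and ζ = 9.26/(2·5.903) = 0.7843.
%OS = 100·exp(−πζ/√(1−ζ²)) = 1.88%.

1.88%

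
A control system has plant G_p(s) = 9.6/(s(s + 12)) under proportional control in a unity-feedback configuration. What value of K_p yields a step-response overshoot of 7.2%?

From %OS = 100·exp(−πζ/√(1−ζ²)) = 7.2%, ζ = −ln(0.072)/√(π²+ln²(0.072)) = 0.6421.
Characteristic equation s² + 12s + 9.6K_p = 0 gives ζ = 12/(2√(9.6K_p)).
Setting ζ = 0.6421: √(9.6K_p) = 12/(2·0.6421) = 9.345, so K_p = 87.33/9.6 = 9.1.

K_p = 9.1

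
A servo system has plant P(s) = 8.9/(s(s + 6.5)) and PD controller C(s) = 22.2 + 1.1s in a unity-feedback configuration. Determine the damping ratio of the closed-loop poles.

Forward path: (22.2 + 1.1s)·8.9/(s(s+6.5)). The closed-loop characteristic equation is s² + (6.5 + 8.9·1.1)s + 8.9·22.2 = 0.
That is s² + 16.29s + 197.6 = 0, so ω_n = 14.06 rad/s and ζ = 16.29/(2·14.06) = 0.5795.

ζ = 0.579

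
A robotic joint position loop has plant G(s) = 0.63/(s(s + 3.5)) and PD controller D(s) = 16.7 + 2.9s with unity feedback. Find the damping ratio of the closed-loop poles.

ζ = 0.821

Forward path: (16.7 + 2.9s)·0.63/(s(s+3.5)). The closed-loop characteristic equation is s² + (3.5 + 0.63·2.9)s + 0.63·16.7 = 0.
That is s² + 5.327s + 10.52 = 0, so ω_n = 3.244 rad/s and ζ = 5.327/(2·3.244) = 0.8212.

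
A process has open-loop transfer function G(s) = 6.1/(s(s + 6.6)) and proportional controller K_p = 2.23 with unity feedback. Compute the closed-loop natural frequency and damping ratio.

1 + K_p·G(s) = 0 gives s² + 6.6s + 13.6 = 0.
So ω_n² = 13.6 ⇒ ω_n = 3.688 rad/s, and ζ = 6.6/(2ω_n) = 0.895.

ω_n = 3.69 rad/s, ζ = 0.895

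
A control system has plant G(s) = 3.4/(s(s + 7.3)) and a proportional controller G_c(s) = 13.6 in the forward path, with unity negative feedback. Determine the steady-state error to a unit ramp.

0.158

The loop has one pole at the origin (type 1). Velocity error constant K_v = lim_{s→0} s·G_c(s)G(s) = 13.6·3.4/7.3 = 6.334.
Steady-state error to a unit ramp: e_ss = 1/K_v = 0.158.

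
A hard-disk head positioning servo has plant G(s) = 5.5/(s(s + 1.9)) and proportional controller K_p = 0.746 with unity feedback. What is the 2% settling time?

From 1 + K_pG(s) = 0: s² + 1.9s + 4.103 = 0 ⇒ ω_n = 2.026, ζ = 0.469.
2% settling time T_s ≈ 4/(ζω_n) = 4/0.95 = 4.21 s.

T_s ≈ 4.21 s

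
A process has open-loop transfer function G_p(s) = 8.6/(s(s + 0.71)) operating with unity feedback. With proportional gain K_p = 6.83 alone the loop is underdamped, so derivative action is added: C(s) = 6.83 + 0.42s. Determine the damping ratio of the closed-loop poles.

Forward path: (6.83 + 0.42s)·8.6/(s(s+0.71)). The closed-loop characteristic equation is s² + (0.71 + 8.6·0.42)s + 8.6·6.83 = 0.
That is s² + 4.322s + 58.74 = 0, so ω_n = 7.664 rad/s and ζ = 4.322/(2·7.664) = 0.282.

ζ = 0.282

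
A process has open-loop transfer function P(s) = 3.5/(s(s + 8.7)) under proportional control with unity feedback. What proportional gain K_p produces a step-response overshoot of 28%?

From %OS = 100·exp(−πζ/√(1−ζ²)) = 28%, ζ = −ln(0.28)/√(π²+ln²(0.28)) = 0.3755.
Characteristic equation s² + 8.7s + 3.5K_p = 0 gives ζ = 8.7/(2√(3.5K_p)).
Setting ζ = 0.3755: √(3.5K_p) = 8.7/(2·0.3755) = 11.58, so K_p = 134.2/3.5 = 38.3.

K_p = 38.3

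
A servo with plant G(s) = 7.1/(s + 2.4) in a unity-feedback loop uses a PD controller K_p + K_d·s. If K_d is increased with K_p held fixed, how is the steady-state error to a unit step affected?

K_d affects only the transient (the s-coefficient); the DC loop gain, and hence e_ss, depends only on K_p.

unchanged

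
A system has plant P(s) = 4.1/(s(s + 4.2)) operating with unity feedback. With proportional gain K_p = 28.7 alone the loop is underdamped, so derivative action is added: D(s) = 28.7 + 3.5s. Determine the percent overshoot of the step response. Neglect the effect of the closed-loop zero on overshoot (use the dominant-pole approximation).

0.563%

Forward path: (28.7 + 3.5s)·4.1/(s(s+4.2)). The closed-loop characteristic equation is s² + (4.2 + 4.1·3.5)s + 4.1·28.7 = 0.
That is s² + 18.55s + 117.7 = 0, so ω_n = 10.85 rad/s and ζ = 18.55/(2·10.85) = 0.855.
%OS = 100·exp(−πζ/√(1−ζ²)) = 0.563%.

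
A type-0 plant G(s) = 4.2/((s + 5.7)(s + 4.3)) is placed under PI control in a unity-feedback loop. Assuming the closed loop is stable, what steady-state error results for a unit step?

0

The PI controller's integrator makes the forward path type 1, so e_ss to a step is zero.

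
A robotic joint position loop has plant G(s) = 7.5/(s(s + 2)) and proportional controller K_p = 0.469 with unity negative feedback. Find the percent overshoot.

From 1 + K_pG(s) = 0: s² + 2s + 3.517 = 0 ⇒ ω_n = 1.875, ζ = 0.5332.
%OS = 100·exp(−πζ/√(1−ζ²)) = 100·exp(−π·0.5332/√0.7157) = 13.8%.

13.8%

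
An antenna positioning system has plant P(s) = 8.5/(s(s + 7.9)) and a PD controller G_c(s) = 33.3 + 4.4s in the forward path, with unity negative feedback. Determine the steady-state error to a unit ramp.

The loop has one pole at the origin (type 1). Velocity error constant K_v = lim_{s→0} s·G_c(s)P(s) = 33.3·8.5/7.9 = 35.83.
Steady-state error to a unit ramp: e_ss = 1/K_v = 0.0279.

0.0279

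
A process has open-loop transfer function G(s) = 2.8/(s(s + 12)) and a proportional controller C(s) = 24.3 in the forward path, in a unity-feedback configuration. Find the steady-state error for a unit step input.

The open loop C(s)G(s) has a pole at the origin (type 1), so the static position error constant is infinite and e_ss = 1/(1+∞) = 0.

0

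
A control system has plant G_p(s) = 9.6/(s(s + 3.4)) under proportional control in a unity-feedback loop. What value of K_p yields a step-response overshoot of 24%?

From %OS = 100·exp(−πζ/√(1−ζ²)) = 24%, ζ = −ln(0.24)/√(π²+ln²(0.24)) = 0.4136.
Characteristic equation s² + 3.4s + 9.6K_p = 0 gives ζ = 3.4/(2√(9.6K_p)).
Setting ζ = 0.4136: √(9.6K_p) = 3.4/(2·0.4136) = 4.11, so K_p = 16.89/9.6 = 1.76.

K_p = 1.76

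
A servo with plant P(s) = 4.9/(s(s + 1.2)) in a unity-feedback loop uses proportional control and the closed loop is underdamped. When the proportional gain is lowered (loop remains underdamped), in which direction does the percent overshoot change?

ζ = 1.2/(2√(4.9K_p)) rises as K_p falls; higher damping means less overshoot.

decrease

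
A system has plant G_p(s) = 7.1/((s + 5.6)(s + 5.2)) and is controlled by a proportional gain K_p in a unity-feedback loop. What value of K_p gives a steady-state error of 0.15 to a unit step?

K_p = 23.2

The loop is type 0, so e_ss(step) = 1/(1 + K_pos) with K_pos = K_p·G_p(0).
G_p(0) = 0.2438. Require 1/(1 + K_p·0.2438) = 0.15, so 1 + 0.2438·K_p = 6.667.
K_p = (6.667 − 1)/0.2438 = 23.2.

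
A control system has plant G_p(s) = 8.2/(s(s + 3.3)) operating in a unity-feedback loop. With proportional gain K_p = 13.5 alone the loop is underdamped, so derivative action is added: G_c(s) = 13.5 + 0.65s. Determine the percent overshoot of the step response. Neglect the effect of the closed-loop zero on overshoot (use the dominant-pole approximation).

Forward path: (13.5 + 0.65s)·8.2/(s(s+3.3)). The closed-loop characteristic equation is s² + (3.3 + 8.2·0.65)s + 8.2·13.5 = 0.
That is s² + 8.63s + 110.7 = 0, so ω_n = 10.52 rad/s and ζ = 8.63/(2·10.52) = 0.4101.
%OS = 100·exp(−πζ/√(1−ζ²)) = 24.3%.

24.3%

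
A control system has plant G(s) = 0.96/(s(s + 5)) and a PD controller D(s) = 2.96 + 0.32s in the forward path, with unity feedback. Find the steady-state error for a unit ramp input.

The loop has one pole at the origin (type 1). Velocity error constant K_v = lim_{s→0} s·D(s)G(s) = 2.96·0.96/5 = 0.5683.
Steady-state error to a unit ramp: e_ss = 1/K_v = 1.76.

1.76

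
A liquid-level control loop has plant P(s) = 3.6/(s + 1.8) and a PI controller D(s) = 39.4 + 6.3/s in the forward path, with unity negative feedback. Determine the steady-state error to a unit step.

0

The open loop D(s)P(s) has a pole at the origin (type 1), so the static position error constant is infinite and e_ss = 1/(1+∞) = 0.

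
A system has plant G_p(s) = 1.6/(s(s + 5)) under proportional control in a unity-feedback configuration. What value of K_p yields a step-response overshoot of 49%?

K_p = 79.7

From %OS = 100·exp(−πζ/√(1−ζ²)) = 49%, ζ = −ln(0.49)/√(π²+ln²(0.49)) = 0.2214.
Characteristic equation s² + 5s + 1.6K_p = 0 gives ζ = 5/(2√(1.6K_p)).
Setting ζ = 0.2214: √(1.6K_p) = 5/(2·0.2214) = 11.29, so K_p = 127.5/1.6 = 79.7.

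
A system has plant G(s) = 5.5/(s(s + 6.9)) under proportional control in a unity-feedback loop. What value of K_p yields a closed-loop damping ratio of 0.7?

K_p = 4.42

Closed-loop characteristic equation: s² + 6.9s + K_p·5.5 = 0.
So ω_n = √(5.5K_p) and 2ζω_n = 6.9, giving ζ = 6.9/(2√(5.5K_p)).
Setting ζ = 0.7: √(5.5K_p) = 6.9/(2·0.7) = 4.929, so K_p = 24.29/5.5 = 4.42.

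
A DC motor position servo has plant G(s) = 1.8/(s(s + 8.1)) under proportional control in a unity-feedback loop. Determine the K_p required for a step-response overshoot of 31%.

From %OS = 100·exp(−πζ/√(1−ζ²)) = 31%, ζ = −ln(0.31)/√(π²+ln²(0.31)) = 0.3493.
Characteristic equation s² + 8.1s + 1.8K_p = 0 gives ζ = 8.1/(2√(1.8K_p)).
Setting ζ = 0.3493: √(1.8K_p) = 8.1/(2·0.3493) = 11.59, so K_p = 134.4/1.8 = 74.7.

K_p = 74.7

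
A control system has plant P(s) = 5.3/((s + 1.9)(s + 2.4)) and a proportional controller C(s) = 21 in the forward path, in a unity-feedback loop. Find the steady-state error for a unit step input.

0.0394

The loop is type 0. Static position error constant K_pos = C(0)·P(0) = 21·1.162 = 24.41.
Steady-state error to a unit step: e_ss = 1/(1+K_pos) = 1/25.41 = 0.0394.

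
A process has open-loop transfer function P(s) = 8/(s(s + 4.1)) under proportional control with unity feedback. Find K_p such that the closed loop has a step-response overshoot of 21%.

K_p = 2.65

From %OS = 100·exp(−πζ/√(1−ζ²)) = 21%, ζ = −ln(0.21)/√(π²+ln²(0.21)) = 0.4449.
Characteristic equation s² + 4.1s + 8K_p = 0 gives ζ = 4.1/(2√(8K_p)).
Setting ζ = 0.4449: √(8K_p) = 4.1/(2·0.4449) = 4.608, so K_p = 21.23/8 = 2.65.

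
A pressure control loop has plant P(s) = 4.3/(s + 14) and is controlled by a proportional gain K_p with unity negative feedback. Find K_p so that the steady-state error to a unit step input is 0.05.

For a type-0 loop with proportional control, e_ss = 1/(1 + K_p·P(0)).
P(0) = 0.3071. Require 1/(1 + K_p·0.3071) = 0.05, so 1 + 0.3071·K_p = 20.
K_p = (20 − 1)/0.3071 = 61.9.

K_p = 61.9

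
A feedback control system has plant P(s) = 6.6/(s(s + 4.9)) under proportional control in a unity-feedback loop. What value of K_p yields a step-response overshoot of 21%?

K_p = 4.59

From %OS = 100·exp(−πζ/√(1−ζ²)) = 21%, ζ = −ln(0.21)/√(π²+ln²(0.21)) = 0.4449.
Characteristic equation s² + 4.9s + 6.6K_p = 0 gives ζ = 4.9/(2√(6.6K_p)).
Setting ζ = 0.4449: √(6.6K_p) = 4.9/(2·0.4449) = 5.507, so K_p = 30.33/6.6 = 4.59.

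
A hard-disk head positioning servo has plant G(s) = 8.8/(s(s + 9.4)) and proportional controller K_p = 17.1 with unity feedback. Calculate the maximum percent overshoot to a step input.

27.2%

From 1 + K_pG(s) = 0: s² + 9.4s + 150.5 = 0 ⇒ ω_n = 12.27, ζ = 0.3831.
%OS = 100·exp(−πζ/√(1−ζ²)) = 100·exp(−π·0.3831/√0.8532) = 27.2%.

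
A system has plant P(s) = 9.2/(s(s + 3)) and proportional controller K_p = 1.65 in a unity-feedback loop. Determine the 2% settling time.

T_s ≈ 2.67 s

From 1 + K_pP(s) = 0: s² + 3s + 15.18 = 0 ⇒ ω_n = 3.896, ζ = 0.385.
2% settling time T_s ≈ 4/(ζω_n) = 4/1.5 = 2.67 s.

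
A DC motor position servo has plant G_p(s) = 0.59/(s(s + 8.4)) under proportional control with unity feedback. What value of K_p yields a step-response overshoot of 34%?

K_p = 283

From %OS = 100·exp(−πζ/√(1−ζ²)) = 34%, ζ = −ln(0.34)/√(π²+ln²(0.34)) = 0.3248.
Characteristic equation s² + 8.4s + 0.59K_p = 0 gives ζ = 8.4/(2√(0.59K_p)).
Setting ζ = 0.3248: √(0.59K_p) = 8.4/(2·0.3248) = 12.93, so K_p = 167.2/0.59 = 283.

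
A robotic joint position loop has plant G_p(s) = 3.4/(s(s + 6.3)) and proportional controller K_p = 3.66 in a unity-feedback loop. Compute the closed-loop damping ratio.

1 + K_p·G_p(s) = 0 gives s² + 6.3s + 12.44 = 0.
So ω_n² = 12.44 ⇒ ω_n = 3.528 rad/s, and ζ = 6.3/(2ω_n) = 0.893.

ζ = 0.893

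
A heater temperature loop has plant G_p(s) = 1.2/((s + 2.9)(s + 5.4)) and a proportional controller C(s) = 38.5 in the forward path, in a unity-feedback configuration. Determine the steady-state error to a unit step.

0.253

The loop is type 0. Static position error constant K_pos = C(0)·G_p(0) = 38.5·0.07663 = 2.95.
Steady-state error to a unit step: e_ss = 1/(1+K_pos) = 1/3.95 = 0.253.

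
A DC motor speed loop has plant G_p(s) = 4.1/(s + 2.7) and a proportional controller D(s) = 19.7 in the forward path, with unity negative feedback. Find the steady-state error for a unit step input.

The loop is type 0. Static position error constant K_pos = D(0)·G_p(0) = 19.7·1.519 = 29.91.
Steady-state error to a unit step: e_ss = 1/(1+K_pos) = 1/30.91 = 0.0323.

0.0323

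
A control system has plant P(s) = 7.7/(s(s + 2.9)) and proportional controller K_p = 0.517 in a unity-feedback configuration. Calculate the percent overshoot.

3.6%

Closed-loop characteristic equation: s² + 2.9s + 3.981 = 0, so ω_n = 1.995 rad/s and ζ = 2.9/(2·1.995) = 0.7267.
%OS = 100·exp(−πζ/√(1−ζ²)) = 100·exp(−π·0.7267/√0.4719) = 3.6%.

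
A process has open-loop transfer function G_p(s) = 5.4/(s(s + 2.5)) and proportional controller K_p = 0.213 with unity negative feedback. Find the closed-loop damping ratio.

The closed-loop denominator is s(s+2.5) + 0.213·5.4 = s² + 2.5s + 1.15.
Matching s² + 2ζω_n s + ω_n²: ω_n = √1.15 = 1.072 rad/s and 2ζω_n = 2.5, so ζ = 2.5/(2·1.072) = 1.17.

ζ = 1.17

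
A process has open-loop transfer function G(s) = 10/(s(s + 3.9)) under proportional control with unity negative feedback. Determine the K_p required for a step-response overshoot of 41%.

K_p = 5.1

From %OS = 100·exp(−πζ/√(1−ζ²)) = 41%, ζ = −ln(0.41)/√(π²+ln²(0.41)) = 0.273.
Characteristic equation s² + 3.9s + 10K_p = 0 gives ζ = 3.9/(2√(10K_p)).
Setting ζ = 0.273: √(10K_p) = 3.9/(2·0.273) = 7.142, so K_p = 51.01/10 = 5.1.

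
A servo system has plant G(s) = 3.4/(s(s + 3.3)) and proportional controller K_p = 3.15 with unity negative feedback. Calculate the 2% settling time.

The closed-loop denominator s² + 3.3s + 10.71 gives ω_n = √10.71 = 3.273 and ζ = 3.3/(2ω_n) = 0.5042.
2% settling time T_s ≈ 4/(ζω_n) = 4/1.65 = 2.42 s.

T_s ≈ 2.42 s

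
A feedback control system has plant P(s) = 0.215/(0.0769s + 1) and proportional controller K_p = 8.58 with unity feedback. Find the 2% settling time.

Closed loop: T(s) = K_p·P/(1+K_p·P) = 1.845/(0.0769s + 1 + 1.845), with pole at s = −(1 + 1.845)/0.0769 = −36.99.
τ = 1/36.99 = 0.02703 s, so 2% settling time ≈ 4τ = 0.108 s.

T_s ≈ 0.108 s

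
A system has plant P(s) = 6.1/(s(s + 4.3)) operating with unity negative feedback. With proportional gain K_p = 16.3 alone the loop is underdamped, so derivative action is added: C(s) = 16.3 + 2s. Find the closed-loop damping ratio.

ζ = 0.827

Forward path: (16.3 + 2s)·6.1/(s(s+4.3)). The closed-loop characteristic equation is s² + (4.3 + 6.1·2)s + 6.1·16.3 = 0.
That is s² + 16.5s + 99.43 = 0, so ω_n = 9.971 rad/s and ζ = 16.5/(2·9.971) = 0.8274.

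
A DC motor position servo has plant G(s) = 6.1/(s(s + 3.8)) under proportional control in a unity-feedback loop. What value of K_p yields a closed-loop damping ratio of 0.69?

Closed-loop characteristic equation: s² + 3.8s + K_p·6.1 = 0.
So ω_n = √(6.1K_p) and 2ζω_n = 3.8, giving ζ = 3.8/(2√(6.1K_p)).
Setting ζ = 0.69: √(6.1K_p) = 3.8/(2·0.69) = 2.754, so K_p = 7.582/6.1 = 1.24.

K_p = 1.24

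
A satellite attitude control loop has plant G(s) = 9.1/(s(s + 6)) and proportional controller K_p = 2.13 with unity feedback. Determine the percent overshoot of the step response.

5.37%

Closed-loop characteristic equation: s² + 6s + 19.38 = 0, so ω_n = 4.403 rad/s and ζ = 6/(2·4.403) = 0.6814.
%OS = 100·exp(−πζ/√(1−ζ²)) = 100·exp(−π·0.6814/√0.5357) = 5.37%.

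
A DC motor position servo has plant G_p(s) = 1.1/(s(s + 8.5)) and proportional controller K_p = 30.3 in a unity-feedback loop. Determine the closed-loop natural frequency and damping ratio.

The closed-loop denominator is s(s+8.5) + 30.3·1.1 = s² + 8.5s + 33.33.
So ω_n² = 33.33 ⇒ ω_n = 5.773 rad/s, and ζ = 8.5/(2ω_n) = 0.736.

ω_n = 5.77 rad/s, ζ = 0.736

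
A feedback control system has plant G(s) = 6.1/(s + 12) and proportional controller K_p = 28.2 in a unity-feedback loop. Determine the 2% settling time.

T_s ≈ 0.0217 s

Closed-loop transfer function: T(s) = K_p·G(s)/(1 + K_p·G(s)) = 172/(s + 12 + 172) = 172/(s + 184).
Time constant τ = 1/184 = 0.005434 s, so the 2% settling time is about 4τ = 0.0217 s.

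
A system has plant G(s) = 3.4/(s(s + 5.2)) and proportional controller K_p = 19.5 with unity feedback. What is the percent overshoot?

From 1 + K_pG(s) = 0: s² + 5.2s + 66.3 = 0 ⇒ ω_n = 8.142, ζ = 0.3193.
%OS = 100·exp(−πζ/√(1−ζ²)) = 100·exp(−π·0.3193/√0.898) = 34.7%.

34.7%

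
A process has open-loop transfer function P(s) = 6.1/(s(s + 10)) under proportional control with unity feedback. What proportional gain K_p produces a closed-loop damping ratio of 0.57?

K_p = 12.6

Closed-loop characteristic equation: s² + 10s + K_p·6.1 = 0.
So ω_n = √(6.1K_p) and 2ζω_n = 10, giving ζ = 10/(2√(6.1K_p)).
Setting ζ = 0.57: √(6.1K_p) = 10/(2·0.57) = 8.772, so K_p = 76.95/6.1 = 12.6.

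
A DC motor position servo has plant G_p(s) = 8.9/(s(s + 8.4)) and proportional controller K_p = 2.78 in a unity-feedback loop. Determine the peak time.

T_p = 1.18 s

Closed-loop characteristic equation: s² + 8.4s + 24.74 = 0, so ω_n = 4.974 rad/s and ζ = 8.4/(2·4.974) = 0.8444.
Damped frequency ω_d = ω_n√(1−ζ²) = 2.665 rad/s, so peak time T_p = π/ω_d = 1.18 s.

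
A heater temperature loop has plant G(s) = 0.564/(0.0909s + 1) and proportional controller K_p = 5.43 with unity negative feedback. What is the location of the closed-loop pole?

Closed loop: T(s) = K_p·G/(1+K_p·G) = 3.063/(0.0909s + 1 + 3.063), with pole at s = −(1 + 3.063)/0.0909 = −44.69.

s = -44.69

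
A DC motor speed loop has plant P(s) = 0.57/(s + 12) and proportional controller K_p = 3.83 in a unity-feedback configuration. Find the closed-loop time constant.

Closed-loop transfer function: T(s) = K_p·P(s)/(1 + K_p·P(s)) = 2.183/(s + 12 + 2.183) = 2.183/(s + 14.18).
Time constant τ = 1/14.18 = 0.0705 s.

τ = 0.0705 s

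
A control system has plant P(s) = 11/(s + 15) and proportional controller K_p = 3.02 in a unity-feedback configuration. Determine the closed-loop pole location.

Closed-loop transfer function: T(s) = K_p·P(s)/(1 + K_p·P(s)) = 33.22/(s + 15 + 33.22) = 33.22/(s + 48.22).
The closed-loop pole is at s = −48.22.

s = -48.22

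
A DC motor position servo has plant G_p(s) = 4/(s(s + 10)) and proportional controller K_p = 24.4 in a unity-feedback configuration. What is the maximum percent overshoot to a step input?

15.8%

Closed-loop characteristic equation: s² + 10s + 97.6 = 0, so ω_n = 9.879 rad/s and ζ = 10/(2·9.879) = 0.5061.
%OS = 100·exp(−πζ/√(1−ζ²)) = 100·exp(−π·0.5061/√0.7439) = 15.8%.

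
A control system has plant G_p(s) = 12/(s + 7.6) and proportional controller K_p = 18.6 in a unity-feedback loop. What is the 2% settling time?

Closed-loop transfer function: T(s) = K_p·G_p(s)/(1 + K_p·G_p(s)) = 223.2/(s + 7.6 + 223.2) = 223.2/(s + 230.8).
Time constant τ = 1/230.8 = 0.004333 s, so the 2% settling time is about 4τ = 0.0173 s.

T_s ≈ 0.0173 s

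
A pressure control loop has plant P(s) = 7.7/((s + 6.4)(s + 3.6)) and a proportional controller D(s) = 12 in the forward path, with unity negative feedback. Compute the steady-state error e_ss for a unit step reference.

The loop is type 0. Static position error constant K_pos = D(0)·P(0) = 12·0.3342 = 4.01.
Steady-state error to a unit step: e_ss = 1/(1+K_pos) = 1/5.01 = 0.2.

0.2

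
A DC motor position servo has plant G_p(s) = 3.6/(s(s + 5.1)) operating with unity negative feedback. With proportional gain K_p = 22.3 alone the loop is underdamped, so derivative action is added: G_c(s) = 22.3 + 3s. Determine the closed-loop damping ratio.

ζ = 0.887

Forward path: (22.3 + 3s)·3.6/(s(s+5.1)). The closed-loop characteristic equation is s² + (5.1 + 3.6·3)s + 3.6·22.3 = 0.
That is s² + 15.9s + 80.28 = 0, so ω_n = 8.96 rad/s and ζ = 15.9/(2·8.96) = 0.8873.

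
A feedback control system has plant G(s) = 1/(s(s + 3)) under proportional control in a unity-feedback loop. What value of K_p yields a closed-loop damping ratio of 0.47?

Closed-loop characteristic equation: s² + 3s + K_p·1 = 0.
So ω_n = √(1K_p) and 2ζω_n = 3, giving ζ = 3/(2√(1K_p)).
Setting ζ = 0.47: √(1K_p) = 3/(2·0.47) = 3.191, so K_p = 10.19/1 = 10.2.

K_p = 10.2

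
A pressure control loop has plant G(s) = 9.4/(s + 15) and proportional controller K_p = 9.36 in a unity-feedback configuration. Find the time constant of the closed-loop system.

τ = 0.00971 s

Closed-loop transfer function: T(s) = K_p·G(s)/(1 + K_p·G(s)) = 87.98/(s + 15 + 87.98) = 87.98/(s + 103).
Time constant τ = 1/103 = 0.00971 s.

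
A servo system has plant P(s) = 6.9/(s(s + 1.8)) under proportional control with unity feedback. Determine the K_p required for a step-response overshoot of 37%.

K_p = 1.29

From %OS = 100·exp(−πζ/√(1−ζ²)) = 37%, ζ = −ln(0.37)/√(π²+ln²(0.37)) = 0.3017.
Characteristic equation s² + 1.8s + 6.9K_p = 0 gives ζ = 1.8/(2√(6.9K_p)).
Setting ζ = 0.3017: √(6.9K_p) = 1.8/(2·0.3017) = 2.983, so K_p = 8.897/6.9 = 1.29.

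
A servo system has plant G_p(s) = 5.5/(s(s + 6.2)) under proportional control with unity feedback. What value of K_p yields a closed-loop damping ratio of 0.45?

K_p = 8.63

Closed-loop characteristic equation: s² + 6.2s + K_p·5.5 = 0.
So ω_n = √(5.5K_p) and 2ζω_n = 6.2, giving ζ = 6.2/(2√(5.5K_p)).
Setting ζ = 0.45: √(5.5K_p) = 6.2/(2·0.45) = 6.889, so K_p = 47.46/5.5 = 8.63.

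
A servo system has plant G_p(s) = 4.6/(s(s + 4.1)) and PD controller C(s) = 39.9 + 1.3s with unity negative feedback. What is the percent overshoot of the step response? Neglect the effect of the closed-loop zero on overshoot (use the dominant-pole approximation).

28.4%

Forward path: (39.9 + 1.3s)·4.6/(s(s+4.1)). The closed-loop characteristic equation is s² + (4.1 + 4.6·1.3)s + 4.6·39.9 = 0.
That is s² + 10.08s + 183.5 = 0, so ω_n = 13.55 rad/s and ζ = 10.08/(2·13.55) = 0.372.
%OS = 100·exp(−πζ/√(1−ζ²)) = 28.4%.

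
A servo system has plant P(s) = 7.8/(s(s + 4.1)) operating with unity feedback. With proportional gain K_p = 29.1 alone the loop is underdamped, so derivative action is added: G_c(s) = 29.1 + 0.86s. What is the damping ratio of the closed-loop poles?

ζ = 0.359

Forward path: (29.1 + 0.86s)·7.8/(s(s+4.1)). The closed-loop characteristic equation is s² + (4.1 + 7.8·0.86)s + 7.8·29.1 = 0.
That is s² + 10.81s + 227 = 0, so ω_n = 15.07 rad/s and ζ = 10.81/(2·15.07) = 0.3587.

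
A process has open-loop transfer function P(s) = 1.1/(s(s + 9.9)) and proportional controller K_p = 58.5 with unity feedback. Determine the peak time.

From 1 + K_pP(s) = 0: s² + 9.9s + 64.35 = 0 ⇒ ω_n = 8.022, ζ = 0.6171.
Damped frequency ω_d = ω_n√(1−ζ²) = 6.312 rad/s, so peak time T_p = π/ω_d = 0.498 s.

T_p = 0.498 s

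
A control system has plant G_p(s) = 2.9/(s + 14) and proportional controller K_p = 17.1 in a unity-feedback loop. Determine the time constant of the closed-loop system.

Closed-loop transfer function: T(s) = K_p·G_p(s)/(1 + K_p·G_p(s)) = 49.59/(s + 14 + 49.59) = 49.59/(s + 63.59).
Time constant τ = 1/63.59 = 0.0157 s.

τ = 0.0157 s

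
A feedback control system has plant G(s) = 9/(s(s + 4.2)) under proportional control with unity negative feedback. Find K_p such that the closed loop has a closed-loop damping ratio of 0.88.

K_p = 0.633

Closed-loop characteristic equation: s² + 4.2s + K_p·9 = 0.
So ω_n = √(9K_p) and 2ζω_n = 4.2, giving ζ = 4.2/(2√(9K_p)).
Setting ζ = 0.88: √(9K_p) = 4.2/(2·0.88) = 2.386, so K_p = 5.695/9 = 0.633.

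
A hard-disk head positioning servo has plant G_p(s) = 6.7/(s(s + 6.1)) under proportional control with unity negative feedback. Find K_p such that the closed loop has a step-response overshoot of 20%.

K_p = 6.68

From %OS = 100·exp(−πζ/√(1−ζ²)) = 20%, ζ = −ln(0.2)/√(π²+ln²(0.2)) = 0.4559.
Characteristic equation s² + 6.1s + 6.7K_p = 0 gives ζ = 6.1/(2√(6.7K_p)).
Setting ζ = 0.4559: √(6.7K_p) = 6.1/(2·0.4559) = 6.689, so K_p = 44.75/6.7 = 6.68.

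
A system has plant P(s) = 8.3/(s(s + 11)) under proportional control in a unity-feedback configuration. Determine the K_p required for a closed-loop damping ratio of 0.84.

K_p = 5.17

Closed-loop characteristic equation: s² + 11s + K_p·8.3 = 0.
So ω_n = √(8.3K_p) and 2ζω_n = 11, giving ζ = 11/(2√(8.3K_p)).
Setting ζ = 0.84: √(8.3K_p) = 11/(2·0.84) = 6.548, so K_p = 42.87/8.3 = 5.17.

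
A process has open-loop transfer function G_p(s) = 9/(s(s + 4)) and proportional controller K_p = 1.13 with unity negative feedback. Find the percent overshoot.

The closed-loop denominator s² + 4s + 10.17 gives ω_n = √10.17 = 3.189 and ζ = 4/(2ω_n) = 0.6271.
%OS = 100·exp(−πζ/√(1−ζ²)) = 100·exp(−π·0.6271/√0.6067) = 7.97%.

7.97%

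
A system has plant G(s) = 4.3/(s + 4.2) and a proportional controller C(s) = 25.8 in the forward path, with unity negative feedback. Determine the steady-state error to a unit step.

The loop is type 0. Static position error constant K_pos = C(0)·G(0) = 25.8·1.024 = 26.41.
Steady-state error to a unit step: e_ss = 1/(1+K_pos) = 1/27.41 = 0.0365.

0.0365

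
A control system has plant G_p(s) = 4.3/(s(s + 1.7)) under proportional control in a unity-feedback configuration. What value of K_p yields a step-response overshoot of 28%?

From %OS = 100·exp(−πζ/√(1−ζ²)) = 28%, ζ = −ln(0.28)/√(π²+ln²(0.28)) = 0.3755.
Characteristic equation s² + 1.7s + 4.3K_p = 0 gives ζ = 1.7/(2√(4.3K_p)).
Setting ζ = 0.3755: √(4.3K_p) = 1.7/(2·0.3755) = 2.263, so K_p = 5.123/4.3 = 1.19.

K_p = 1.19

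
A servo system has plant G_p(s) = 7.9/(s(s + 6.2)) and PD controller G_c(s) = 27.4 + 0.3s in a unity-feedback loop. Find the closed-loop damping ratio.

ζ = 0.291

Forward path: (27.4 + 0.3s)·7.9/(s(s+6.2)). The closed-loop characteristic equation is s² + (6.2 + 7.9·0.3)s + 7.9·27.4 = 0.
That is s² + 8.57s + 216.5 = 0, so ω_n = 14.71 rad/s and ζ = 8.57/(2·14.71) = 0.2912.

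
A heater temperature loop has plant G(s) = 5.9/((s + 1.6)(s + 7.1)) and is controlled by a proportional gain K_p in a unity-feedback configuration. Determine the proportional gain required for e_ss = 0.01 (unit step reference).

K_p = 191

The loop is type 0, so e_ss(step) = 1/(1 + K_pos) with K_pos = K_p·G(0).
G(0) = 0.5194. Require 1/(1 + K_p·0.5194) = 0.01, so 1 + 0.5194·K_p = 100.
K_p = (100 − 1)/0.5194 = 191.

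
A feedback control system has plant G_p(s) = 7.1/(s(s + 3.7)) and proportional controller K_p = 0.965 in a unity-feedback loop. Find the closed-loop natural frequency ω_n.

ω_n = 2.62 rad/s

With unity feedback the closed-loop characteristic equation is s² + 3.7s + 0.965·7.1 = s² + 3.7s + 6.851 = 0.
Matching s² + 2ζω_n s + ω_n²: ω_n = √6.851 = 2.618 rad/s and 2ζω_n = 3.7, so ζ = 3.7/(2·2.618) = 0.707.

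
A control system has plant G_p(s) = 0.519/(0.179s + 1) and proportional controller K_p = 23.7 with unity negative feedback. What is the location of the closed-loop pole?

Closed loop: T(s) = K_p·G_p/(1+K_p·G_p) = 12.3/(0.179s + 1 + 12.3), with pole at s = −(1 + 12.3)/0.179 = −74.3.

s = -74.3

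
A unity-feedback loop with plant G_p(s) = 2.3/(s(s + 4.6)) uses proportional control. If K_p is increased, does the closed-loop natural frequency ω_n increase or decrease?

increase

ω_n = √(2.3·K_p), which grows with K_p.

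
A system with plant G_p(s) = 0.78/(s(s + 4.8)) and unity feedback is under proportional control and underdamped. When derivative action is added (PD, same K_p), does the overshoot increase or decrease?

decrease

With PD the characteristic equation becomes s² + (a + K·K_d)s + K·K_p = 0; the damping term grows, ζ rises, overshoot falls.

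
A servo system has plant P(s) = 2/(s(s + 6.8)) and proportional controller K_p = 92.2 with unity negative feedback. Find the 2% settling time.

The closed-loop denominator s² + 6.8s + 184.4 gives ω_n = √184.4 = 13.58 and ζ = 6.8/(2ω_n) = 0.2504.
2% settling time T_s ≈ 4/(ζω_n) = 4/3.4 = 1.18 s.

T_s ≈ 1.18 s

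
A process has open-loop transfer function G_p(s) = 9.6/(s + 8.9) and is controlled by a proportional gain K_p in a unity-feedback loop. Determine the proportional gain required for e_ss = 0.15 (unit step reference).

K_p = 5.25

The loop is type 0, so e_ss(step) = 1/(1 + K_pos) with K_pos = K_p·G_p(0).
G_p(0) = 1.079. Require 1/(1 + K_p·1.079) = 0.15, so 1 + 1.079·K_p = 6.667.
K_p = (6.667 − 1)/1.079 = 5.25.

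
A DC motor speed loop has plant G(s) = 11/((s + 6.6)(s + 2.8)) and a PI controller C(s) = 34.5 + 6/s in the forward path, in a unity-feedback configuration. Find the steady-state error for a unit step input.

0

The open loop C(s)G(s) has a pole at the origin (type 1), so the static position error constant is infinite and e_ss = 1/(1+∞) = 0.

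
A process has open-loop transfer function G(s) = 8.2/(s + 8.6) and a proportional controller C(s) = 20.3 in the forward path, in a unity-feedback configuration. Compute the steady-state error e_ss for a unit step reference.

0.0491

The loop is type 0. Static position error constant K_pos = C(0)·G(0) = 20.3·0.9535 = 19.36.
Steady-state error to a unit step: e_ss = 1/(1+K_pos) = 1/20.36 = 0.0491.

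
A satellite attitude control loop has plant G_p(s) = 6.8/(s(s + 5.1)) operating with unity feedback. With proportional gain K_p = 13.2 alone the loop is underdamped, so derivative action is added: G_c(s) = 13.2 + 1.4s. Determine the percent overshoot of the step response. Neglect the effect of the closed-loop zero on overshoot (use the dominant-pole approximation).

Forward path: (13.2 + 1.4s)·6.8/(s(s+5.1)). The closed-loop characteristic equation is s² + (5.1 + 6.8·1.4)s + 6.8·13.2 = 0.
That is s² + 14.62s + 89.76 = 0, so ω_n = 9.474 rad/s and ζ = 14.62/(2·9.474) = 0.7716.
%OS = 100·exp(−πζ/√(1−ζ²)) = 2.21%.

2.21%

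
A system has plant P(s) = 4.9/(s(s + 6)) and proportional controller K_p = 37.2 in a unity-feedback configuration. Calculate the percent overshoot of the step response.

48.9%

Closed-loop characteristic equation: s² + 6s + 182.3 = 0, so ω_n = 13.5 rad/s and ζ = 6/(2·13.5) = 0.2222.
%OS = 100·exp(−πζ/√(1−ζ²)) = 100·exp(−π·0.2222/√0.9506) = 48.9%.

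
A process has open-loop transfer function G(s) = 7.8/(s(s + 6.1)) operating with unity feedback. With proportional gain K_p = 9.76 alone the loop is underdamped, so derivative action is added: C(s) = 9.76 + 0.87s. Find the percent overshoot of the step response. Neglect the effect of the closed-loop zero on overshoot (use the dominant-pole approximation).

Forward path: (9.76 + 0.87s)·7.8/(s(s+6.1)). The closed-loop characteristic equation is s² + (6.1 + 7.8·0.87)s + 7.8·9.76 = 0.
That is s² + 12.89s + 76.13 = 0, so ω_n = 8.725 rad/s and ζ = 12.89/(2·8.725) = 0.7384.
%OS = 100·exp(−πζ/√(1−ζ²)) = 3.21%.

3.21%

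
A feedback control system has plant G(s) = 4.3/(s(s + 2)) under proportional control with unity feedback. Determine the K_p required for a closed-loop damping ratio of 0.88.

K_p = 0.3

Closed-loop characteristic equation: s² + 2s + K_p·4.3 = 0.
So ω_n = √(4.3K_p) and 2ζω_n = 2, giving ζ = 2/(2√(4.3K_p)).
Setting ζ = 0.88: √(4.3K_p) = 2/(2·0.88) = 1.136, so K_p = 1.291/4.3 = 0.3.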